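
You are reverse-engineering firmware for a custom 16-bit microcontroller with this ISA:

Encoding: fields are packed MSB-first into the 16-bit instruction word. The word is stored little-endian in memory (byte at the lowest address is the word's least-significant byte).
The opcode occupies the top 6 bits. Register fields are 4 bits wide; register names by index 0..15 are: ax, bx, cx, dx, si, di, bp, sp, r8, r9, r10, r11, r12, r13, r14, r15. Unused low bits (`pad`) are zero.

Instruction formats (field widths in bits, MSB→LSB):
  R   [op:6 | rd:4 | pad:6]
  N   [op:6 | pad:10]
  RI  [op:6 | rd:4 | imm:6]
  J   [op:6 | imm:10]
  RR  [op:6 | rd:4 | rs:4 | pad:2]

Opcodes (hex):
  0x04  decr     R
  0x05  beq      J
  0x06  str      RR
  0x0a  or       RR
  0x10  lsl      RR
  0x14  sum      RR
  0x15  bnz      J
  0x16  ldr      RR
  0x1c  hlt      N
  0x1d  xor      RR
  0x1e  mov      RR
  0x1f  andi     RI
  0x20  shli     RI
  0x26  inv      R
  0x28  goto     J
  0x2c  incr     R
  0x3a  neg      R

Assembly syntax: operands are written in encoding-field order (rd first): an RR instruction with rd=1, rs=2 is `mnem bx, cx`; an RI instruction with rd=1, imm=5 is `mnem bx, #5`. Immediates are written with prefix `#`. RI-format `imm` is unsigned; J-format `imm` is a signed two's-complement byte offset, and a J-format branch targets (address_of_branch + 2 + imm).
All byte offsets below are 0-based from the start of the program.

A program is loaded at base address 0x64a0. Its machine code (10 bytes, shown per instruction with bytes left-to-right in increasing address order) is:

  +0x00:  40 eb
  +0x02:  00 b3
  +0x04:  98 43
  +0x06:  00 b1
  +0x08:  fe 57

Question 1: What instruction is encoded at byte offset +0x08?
bnz #-2

+0x08: fe 57 ⇒ word 0x57fe (little)
  op=0x57fe>>10=0x15 ⇒ bnz (J)
  [9:0] imm=1022 (s10→-2) = #-2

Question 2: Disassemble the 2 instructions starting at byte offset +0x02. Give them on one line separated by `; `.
incr r12; lsl r14, bp

@+02  little-endian(00 b3) = 0xb300
  top 6b → 0x2c → incr [R]
  rd@[9:6]=0xc ⇒ r12
@+04  little-endian(98 43) = 0x4398
  top 6b → 0x10 → lsl [RR]
  rd@[9:6]=0xe ⇒ r14
  rs@[5:2]=0x6 ⇒ bp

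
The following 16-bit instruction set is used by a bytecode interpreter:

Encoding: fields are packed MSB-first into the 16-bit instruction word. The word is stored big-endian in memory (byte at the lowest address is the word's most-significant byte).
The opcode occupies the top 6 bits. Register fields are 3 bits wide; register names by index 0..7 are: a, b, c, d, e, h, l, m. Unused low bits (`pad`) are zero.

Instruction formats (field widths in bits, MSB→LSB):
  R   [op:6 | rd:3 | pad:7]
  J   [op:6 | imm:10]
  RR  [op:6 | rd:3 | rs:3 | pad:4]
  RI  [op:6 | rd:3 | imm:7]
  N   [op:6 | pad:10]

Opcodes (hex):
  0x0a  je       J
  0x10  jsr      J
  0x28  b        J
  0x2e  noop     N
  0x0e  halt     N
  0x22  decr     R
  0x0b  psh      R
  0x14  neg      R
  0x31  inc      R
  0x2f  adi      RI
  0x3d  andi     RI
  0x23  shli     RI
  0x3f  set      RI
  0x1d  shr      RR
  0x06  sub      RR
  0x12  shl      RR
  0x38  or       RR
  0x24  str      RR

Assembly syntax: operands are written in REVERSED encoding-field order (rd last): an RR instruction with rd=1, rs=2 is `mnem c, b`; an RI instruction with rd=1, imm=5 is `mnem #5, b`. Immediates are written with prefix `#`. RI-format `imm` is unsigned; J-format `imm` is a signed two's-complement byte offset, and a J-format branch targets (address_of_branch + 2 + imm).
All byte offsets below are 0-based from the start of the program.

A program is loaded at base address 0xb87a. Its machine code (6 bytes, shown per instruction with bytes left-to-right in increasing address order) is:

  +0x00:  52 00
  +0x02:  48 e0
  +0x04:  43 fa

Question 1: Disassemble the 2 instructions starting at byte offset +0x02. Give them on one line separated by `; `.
@+02  big-endian(48 e0) = 0x48e0
  op=0x48e0>>10=0x12 ⇒ shl (RR)
  [9:7] rd=1 = b
  [6:4] rs=6 = l
@+04  big-endian(43 fa) = 0x43fa
  op=0x43fa>>10=0x10 ⇒ jsr (J)
  [9:0] imm=1018 (s10→-6) = #-6

shl l, b; jsr #-6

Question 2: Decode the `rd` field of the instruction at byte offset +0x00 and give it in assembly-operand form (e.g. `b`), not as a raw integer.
e

@+00  big-endian(52 00) = 0x5200
  top 6b → 0x14 → neg [R]
  rd: (w>>7)&0x7=0x4 → e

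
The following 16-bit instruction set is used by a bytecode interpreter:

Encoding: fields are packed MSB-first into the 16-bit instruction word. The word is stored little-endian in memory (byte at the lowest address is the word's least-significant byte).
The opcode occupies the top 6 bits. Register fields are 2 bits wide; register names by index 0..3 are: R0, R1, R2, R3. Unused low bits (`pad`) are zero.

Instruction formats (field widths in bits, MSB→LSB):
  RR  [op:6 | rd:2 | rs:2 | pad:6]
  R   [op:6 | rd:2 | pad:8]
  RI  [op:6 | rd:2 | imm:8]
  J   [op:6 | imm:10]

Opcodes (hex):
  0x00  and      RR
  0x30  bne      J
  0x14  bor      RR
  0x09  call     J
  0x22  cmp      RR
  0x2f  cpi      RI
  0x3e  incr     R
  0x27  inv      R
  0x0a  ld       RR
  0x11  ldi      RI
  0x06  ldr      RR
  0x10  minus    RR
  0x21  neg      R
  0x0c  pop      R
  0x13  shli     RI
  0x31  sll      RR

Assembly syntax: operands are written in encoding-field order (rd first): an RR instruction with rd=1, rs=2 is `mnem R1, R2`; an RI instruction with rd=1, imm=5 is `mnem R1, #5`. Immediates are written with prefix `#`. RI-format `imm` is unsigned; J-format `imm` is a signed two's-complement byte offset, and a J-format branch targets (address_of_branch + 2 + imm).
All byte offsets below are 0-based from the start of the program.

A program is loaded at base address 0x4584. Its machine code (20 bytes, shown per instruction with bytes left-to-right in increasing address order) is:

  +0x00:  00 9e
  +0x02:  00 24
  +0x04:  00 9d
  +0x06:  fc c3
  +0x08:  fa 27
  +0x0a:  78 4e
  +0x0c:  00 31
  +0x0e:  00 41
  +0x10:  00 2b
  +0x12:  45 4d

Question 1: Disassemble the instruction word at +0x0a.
shli R2, #120

@+0a  little-endian(78 4e) = 0x4e78
  opcode bits[15:10]=0x13: shli/RI
  [9:8] rd=2 = R2
  [7:0] imm=120 = #120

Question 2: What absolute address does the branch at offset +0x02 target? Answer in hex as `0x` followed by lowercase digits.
0x4588

off 0x02: read 00 24 as little → 0x2400
  op=0x2400>>10=0x9 ⇒ call (J)
  imm@[9:0]=0x0 ⇒ #0
  target = base 0x4584 + off 0x02 + 2 + imm 0 = 0x4588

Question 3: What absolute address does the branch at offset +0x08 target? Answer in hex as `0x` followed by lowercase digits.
0x4588

off 0x08: read fa 27 as little → 0x27fa
  op=0x27fa>>10=0x9 ⇒ call (J)
  imm@[9:0]=0x3fa (s10→-6) ⇒ #-6
  target = base 0x4584 + off 0x08 + 2 + imm -6 = 0x4588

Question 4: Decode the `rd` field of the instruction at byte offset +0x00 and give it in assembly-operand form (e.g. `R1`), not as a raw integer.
off 0x00: read 00 9e as little → 0x9e00
  opcode bits[15:10]=0x27: inv/R
  [9:8] rd=2 = R2

R2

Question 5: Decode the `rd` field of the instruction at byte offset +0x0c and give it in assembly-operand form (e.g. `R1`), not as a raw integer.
@+0c  little-endian(00 31) = 0x3100
  op=0x3100>>10=0xc ⇒ pop (R)
  rd@[9:8]=0x1 ⇒ R1

R1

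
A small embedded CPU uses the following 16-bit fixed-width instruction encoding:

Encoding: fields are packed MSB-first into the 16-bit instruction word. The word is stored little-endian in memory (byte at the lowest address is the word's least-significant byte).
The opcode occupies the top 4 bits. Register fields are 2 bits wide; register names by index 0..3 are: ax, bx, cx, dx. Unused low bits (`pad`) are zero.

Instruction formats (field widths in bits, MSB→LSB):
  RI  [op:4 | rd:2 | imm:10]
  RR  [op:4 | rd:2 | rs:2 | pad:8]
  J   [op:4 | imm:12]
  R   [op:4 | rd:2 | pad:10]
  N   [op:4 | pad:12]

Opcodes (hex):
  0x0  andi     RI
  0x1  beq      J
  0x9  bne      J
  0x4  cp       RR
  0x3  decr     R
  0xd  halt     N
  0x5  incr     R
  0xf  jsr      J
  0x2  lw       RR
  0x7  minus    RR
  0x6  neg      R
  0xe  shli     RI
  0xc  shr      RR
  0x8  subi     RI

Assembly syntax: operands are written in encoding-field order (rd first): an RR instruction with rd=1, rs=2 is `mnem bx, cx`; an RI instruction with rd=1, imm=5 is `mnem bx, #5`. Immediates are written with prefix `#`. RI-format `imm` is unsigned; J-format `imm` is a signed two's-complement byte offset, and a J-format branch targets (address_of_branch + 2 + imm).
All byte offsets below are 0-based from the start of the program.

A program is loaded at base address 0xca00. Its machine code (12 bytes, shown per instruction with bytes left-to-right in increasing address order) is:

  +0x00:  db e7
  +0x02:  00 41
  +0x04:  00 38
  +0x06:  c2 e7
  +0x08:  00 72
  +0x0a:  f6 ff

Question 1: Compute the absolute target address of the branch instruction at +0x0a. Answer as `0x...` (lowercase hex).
0xca02

@+0a  little-endian(f6 ff) = 0xfff6
  opcode bits[15:12]=0xf: jsr/J
  imm: (w>>0)&0xfff=0xff6 (s12→-10) → #-10
  target = base 0xca00 + off 0x0a + 2 + imm -10 = 0xca02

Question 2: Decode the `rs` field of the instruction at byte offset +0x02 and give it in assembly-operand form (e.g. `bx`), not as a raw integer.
[02] 00 41 → 0x4100
  opcode bits[15:12]=0x4: cp/RR
  rd@[11:10]=0x0 ⇒ ax
  rs@[9:8]=0x1 ⇒ bx

bx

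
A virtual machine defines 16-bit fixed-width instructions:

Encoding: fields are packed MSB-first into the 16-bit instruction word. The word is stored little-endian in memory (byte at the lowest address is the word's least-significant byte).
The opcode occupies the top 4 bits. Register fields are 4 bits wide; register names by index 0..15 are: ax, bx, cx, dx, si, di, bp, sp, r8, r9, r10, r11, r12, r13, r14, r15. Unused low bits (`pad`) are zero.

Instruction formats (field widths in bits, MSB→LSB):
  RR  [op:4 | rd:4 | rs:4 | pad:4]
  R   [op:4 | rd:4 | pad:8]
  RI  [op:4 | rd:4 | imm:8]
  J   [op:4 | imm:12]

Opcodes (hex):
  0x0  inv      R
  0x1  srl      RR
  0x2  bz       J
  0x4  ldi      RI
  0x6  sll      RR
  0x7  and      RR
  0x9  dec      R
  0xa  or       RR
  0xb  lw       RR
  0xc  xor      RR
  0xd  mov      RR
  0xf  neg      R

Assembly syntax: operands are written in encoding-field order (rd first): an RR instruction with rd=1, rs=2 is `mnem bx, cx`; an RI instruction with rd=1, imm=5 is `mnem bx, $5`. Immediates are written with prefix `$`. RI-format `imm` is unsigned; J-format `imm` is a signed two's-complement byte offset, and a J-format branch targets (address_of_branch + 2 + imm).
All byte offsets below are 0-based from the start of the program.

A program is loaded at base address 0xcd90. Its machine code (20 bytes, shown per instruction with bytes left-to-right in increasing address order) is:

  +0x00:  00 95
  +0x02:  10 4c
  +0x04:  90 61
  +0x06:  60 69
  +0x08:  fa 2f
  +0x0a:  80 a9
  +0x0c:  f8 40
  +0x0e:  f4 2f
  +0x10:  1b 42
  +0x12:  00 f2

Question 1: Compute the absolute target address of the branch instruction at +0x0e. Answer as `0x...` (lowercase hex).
0xcd94

@+0e  little-endian(f4 2f) = 0x2ff4
  top 4b → 0x2 → bz [J]
  imm: (w>>0)&0xfff=0xff4 (s12→-12) → $-12
  target = base 0xcd90 + off 0x0e + 2 + imm -12 = 0xcd94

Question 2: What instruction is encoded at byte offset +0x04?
sll bx, r9

+0x04: 90 61 ⇒ word 0x6190 (little)
  opcode bits[15:12]=0x6: sll/RR
  rd@[11:8]=0x1 ⇒ bx
  rs@[7:4]=0x9 ⇒ r9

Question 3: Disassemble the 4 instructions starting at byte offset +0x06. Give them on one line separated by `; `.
sll r9, bp; bz $-6; or r9, r8; ldi ax, $248

@+06  little-endian(60 69) = 0x6960
  op=0x6960>>12=0x6 ⇒ sll (RR)
  rd@[11:8]=0x9 ⇒ r9
  rs@[7:4]=0x6 ⇒ bp
@+08  little-endian(fa 2f) = 0x2ffa
  op=0x2ffa>>12=0x2 ⇒ bz (J)
  imm@[11:0]=0xffa (s12→-6) ⇒ $-6
@+0a  little-endian(80 a9) = 0xa980
  op=0xa980>>12=0xa ⇒ or (RR)
  rd@[11:8]=0x9 ⇒ r9
  rs@[7:4]=0x8 ⇒ r8
@+0c  little-endian(f8 40) = 0x40f8
  op=0x40f8>>12=0x4 ⇒ ldi (RI)
  rd@[11:8]=0x0 ⇒ ax
  imm@[7:0]=0xf8 ⇒ $248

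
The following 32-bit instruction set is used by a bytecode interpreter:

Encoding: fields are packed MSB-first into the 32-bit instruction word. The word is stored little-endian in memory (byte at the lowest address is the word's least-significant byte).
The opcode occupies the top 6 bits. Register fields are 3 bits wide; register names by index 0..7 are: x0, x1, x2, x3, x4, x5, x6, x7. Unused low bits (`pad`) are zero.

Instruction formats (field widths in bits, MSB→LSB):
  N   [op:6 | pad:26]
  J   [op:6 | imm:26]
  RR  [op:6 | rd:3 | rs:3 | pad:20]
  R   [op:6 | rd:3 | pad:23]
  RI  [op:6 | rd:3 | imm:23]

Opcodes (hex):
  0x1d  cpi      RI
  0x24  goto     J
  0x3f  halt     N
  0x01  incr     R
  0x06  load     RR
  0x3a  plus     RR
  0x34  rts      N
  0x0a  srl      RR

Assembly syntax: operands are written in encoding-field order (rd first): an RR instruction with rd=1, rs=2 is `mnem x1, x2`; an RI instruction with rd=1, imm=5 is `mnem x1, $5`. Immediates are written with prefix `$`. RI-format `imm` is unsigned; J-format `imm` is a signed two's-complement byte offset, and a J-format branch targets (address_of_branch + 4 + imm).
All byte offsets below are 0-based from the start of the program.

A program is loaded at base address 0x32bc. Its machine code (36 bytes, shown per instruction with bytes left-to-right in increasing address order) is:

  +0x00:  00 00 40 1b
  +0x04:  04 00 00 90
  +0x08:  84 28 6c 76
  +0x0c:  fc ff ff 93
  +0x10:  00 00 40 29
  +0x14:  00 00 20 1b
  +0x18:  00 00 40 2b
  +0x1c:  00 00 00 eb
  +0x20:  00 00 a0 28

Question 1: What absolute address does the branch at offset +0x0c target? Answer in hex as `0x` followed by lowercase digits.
@+0c  little-endian(fc ff ff 93) = 0x93fffffc
  top 6b → 0x24 → goto [J]
  [25:0] imm=67108860 (s26→-4) = $-4
  target = base 0x32bc + off 0x0c + 4 + imm -4 = 0x32c8

0x32c8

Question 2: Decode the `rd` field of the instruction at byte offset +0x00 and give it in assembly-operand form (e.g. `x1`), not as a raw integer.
x6

[00] 00 00 40 1b → 0x1b400000
  op=0x1b400000>>26=0x6 ⇒ load (RR)
  rd: (w>>23)&0x7=0x6 → x6
  rs: (w>>20)&0x7=0x4 → x4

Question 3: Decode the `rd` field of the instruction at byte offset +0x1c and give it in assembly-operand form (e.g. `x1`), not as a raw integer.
off 0x1c: read 00 00 00 eb as little → 0xeb000000
  opcode bits[31:26]=0x3a: plus/RR
  rd@[25:23]=0x6 ⇒ x6
  rs@[22:20]=0x0 ⇒ x0

x6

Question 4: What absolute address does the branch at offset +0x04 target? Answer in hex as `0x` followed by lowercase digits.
@+04  little-endian(04 00 00 90) = 0x90000004
  op=0x90000004>>26=0x24 ⇒ goto (J)
  imm@[25:0]=0x4 ⇒ $4
  target = base 0x32bc + off 0x04 + 4 + imm 4 = 0x32c8

0x32c8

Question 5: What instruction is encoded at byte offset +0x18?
srl x6, x4

[18] 00 00 40 2b → 0x2b400000
  opcode bits[31:26]=0xa: srl/RR
  rd@[25:23]=0x6 ⇒ x6
  rs@[22:20]=0x4 ⇒ x4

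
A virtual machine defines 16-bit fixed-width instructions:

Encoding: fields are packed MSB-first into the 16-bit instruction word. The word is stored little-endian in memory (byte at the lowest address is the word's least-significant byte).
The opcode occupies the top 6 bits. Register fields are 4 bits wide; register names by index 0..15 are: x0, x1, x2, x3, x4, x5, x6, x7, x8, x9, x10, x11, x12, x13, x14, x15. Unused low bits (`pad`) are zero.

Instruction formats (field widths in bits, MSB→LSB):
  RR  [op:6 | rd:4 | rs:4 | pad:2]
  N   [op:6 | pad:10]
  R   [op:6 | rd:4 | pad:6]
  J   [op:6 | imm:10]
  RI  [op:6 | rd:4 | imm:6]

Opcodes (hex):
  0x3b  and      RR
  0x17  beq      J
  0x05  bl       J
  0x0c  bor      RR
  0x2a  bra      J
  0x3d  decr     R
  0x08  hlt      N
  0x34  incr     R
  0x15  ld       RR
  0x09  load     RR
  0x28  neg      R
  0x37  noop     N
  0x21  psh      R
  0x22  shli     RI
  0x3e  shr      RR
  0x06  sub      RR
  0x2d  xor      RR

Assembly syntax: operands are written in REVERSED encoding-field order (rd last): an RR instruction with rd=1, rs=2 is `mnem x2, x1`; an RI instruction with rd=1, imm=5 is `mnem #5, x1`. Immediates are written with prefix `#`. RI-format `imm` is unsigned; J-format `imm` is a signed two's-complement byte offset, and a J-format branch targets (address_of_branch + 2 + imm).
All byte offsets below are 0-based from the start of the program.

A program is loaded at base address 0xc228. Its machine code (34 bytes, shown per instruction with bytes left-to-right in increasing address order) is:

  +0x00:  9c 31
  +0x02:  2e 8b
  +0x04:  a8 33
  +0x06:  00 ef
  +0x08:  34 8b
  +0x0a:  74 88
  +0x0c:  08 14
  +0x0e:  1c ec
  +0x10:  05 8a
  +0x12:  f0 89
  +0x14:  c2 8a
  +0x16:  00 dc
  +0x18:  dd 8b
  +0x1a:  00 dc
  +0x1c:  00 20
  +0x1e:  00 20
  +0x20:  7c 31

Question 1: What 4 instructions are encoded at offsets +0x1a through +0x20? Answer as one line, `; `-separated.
@+1a  little-endian(00 dc) = 0xdc00
  op=0xdc00>>10=0x37 ⇒ noop (N)
@+1c  little-endian(00 20) = 0x2000
  op=0x2000>>10=0x8 ⇒ hlt (N)
@+1e  little-endian(00 20) = 0x2000
  op=0x2000>>10=0x8 ⇒ hlt (N)
@+20  little-endian(7c 31) = 0x317c
  op=0x317c>>10=0xc ⇒ bor (RR)
  rd: (w>>6)&0xf=0x5 → x5
  rs: (w>>2)&0xf=0xf → x15

noop; hlt; hlt; bor x15, x5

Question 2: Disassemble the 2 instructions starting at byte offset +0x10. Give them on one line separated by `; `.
+0x10: 05 8a ⇒ word 0x8a05 (little)
  op=0x8a05>>10=0x22 ⇒ shli (RI)
  rd@[9:6]=0x8 ⇒ x8
  imm@[5:0]=0x5 ⇒ #5
+0x12: f0 89 ⇒ word 0x89f0 (little)
  op=0x89f0>>10=0x22 ⇒ shli (RI)
  rd@[9:6]=0x7 ⇒ x7
  imm@[5:0]=0x30 ⇒ #48

shli #5, x8; shli #48, x7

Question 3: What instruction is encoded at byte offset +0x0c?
bl #8

+0x0c: 08 14 ⇒ word 0x1408 (little)
  op=0x1408>>10=0x5 ⇒ bl (J)
  [9:0] imm=8 = #8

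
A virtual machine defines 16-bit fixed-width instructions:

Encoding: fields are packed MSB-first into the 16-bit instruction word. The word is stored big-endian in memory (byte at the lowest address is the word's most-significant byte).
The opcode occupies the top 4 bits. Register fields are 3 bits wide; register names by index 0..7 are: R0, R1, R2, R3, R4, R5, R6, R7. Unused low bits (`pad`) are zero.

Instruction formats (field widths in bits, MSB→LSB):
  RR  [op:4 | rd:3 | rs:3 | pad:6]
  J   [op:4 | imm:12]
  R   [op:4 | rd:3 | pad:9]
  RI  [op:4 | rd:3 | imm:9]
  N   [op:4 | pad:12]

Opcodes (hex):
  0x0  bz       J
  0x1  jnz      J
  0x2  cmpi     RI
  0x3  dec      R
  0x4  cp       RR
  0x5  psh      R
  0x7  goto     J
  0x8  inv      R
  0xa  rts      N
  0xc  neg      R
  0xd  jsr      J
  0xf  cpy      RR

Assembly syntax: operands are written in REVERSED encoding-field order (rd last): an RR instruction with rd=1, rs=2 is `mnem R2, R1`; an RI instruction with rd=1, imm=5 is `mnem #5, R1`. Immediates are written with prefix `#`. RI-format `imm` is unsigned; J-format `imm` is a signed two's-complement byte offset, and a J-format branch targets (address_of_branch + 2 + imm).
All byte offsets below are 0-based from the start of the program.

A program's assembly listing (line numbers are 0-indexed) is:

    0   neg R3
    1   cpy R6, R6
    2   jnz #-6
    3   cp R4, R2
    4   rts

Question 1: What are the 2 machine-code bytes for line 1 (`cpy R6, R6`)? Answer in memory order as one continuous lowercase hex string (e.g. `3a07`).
fd80

line 1 (cpy): pack op=0xf:4|rd=6:3|rs=6:3|pad=0:6 = 0xfd80; big→ fd 80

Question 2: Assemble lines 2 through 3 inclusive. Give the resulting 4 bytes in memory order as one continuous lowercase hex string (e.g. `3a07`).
line 2 (jnz): pack op=0x1:4|imm=-6:12 = 0x1ffa; big→ 1f fa
line 3 (cp): pack op=0x4:4|rd=2:3|rs=4:3|pad=0:6 = 0x4500; big→ 45 00

1ffa4500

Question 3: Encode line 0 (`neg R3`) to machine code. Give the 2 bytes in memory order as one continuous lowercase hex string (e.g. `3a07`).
0. neg fields op=0xc:4|rd=3:3|pad=0:9 → word c600h → c6 00

c600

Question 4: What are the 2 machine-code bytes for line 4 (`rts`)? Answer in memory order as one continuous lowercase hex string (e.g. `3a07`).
line 4 (rts): pack op=0xa:4|pad=0:12 = 0xa000; big→ a0 00

a000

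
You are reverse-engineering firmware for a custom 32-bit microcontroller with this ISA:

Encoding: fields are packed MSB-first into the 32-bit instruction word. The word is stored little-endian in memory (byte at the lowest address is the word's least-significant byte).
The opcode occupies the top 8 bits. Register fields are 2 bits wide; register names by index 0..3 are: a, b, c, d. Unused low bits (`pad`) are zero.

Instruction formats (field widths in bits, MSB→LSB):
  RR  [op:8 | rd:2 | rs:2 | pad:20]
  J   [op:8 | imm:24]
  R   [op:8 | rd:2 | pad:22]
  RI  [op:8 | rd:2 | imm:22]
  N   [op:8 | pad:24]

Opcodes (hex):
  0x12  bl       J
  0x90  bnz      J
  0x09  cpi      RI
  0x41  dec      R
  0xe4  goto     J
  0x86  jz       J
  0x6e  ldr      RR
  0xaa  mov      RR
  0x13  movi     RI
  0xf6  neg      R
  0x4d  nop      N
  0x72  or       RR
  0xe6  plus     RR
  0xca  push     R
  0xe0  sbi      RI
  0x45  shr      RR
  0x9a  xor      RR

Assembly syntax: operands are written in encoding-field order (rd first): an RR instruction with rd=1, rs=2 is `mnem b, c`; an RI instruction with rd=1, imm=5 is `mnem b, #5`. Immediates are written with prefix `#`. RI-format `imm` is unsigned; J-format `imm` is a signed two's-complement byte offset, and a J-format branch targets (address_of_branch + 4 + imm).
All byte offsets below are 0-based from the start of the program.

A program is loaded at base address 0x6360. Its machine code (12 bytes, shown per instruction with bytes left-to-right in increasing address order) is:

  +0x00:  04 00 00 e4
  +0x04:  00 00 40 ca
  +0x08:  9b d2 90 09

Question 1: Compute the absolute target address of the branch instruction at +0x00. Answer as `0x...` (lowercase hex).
@+00  little-endian(04 00 00 e4) = 0xe4000004
  op=0xe4000004>>24=0xe4 ⇒ goto (J)
  [23:0] imm=4 = #4
  target = base 0x6360 + off 0x00 + 4 + imm 4 = 0x6368

0x6368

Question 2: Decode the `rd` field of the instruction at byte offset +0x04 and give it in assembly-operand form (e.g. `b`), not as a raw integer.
b

[04] 00 00 40 ca → 0xca400000
  op=0xca400000>>24=0xca ⇒ push (R)
  [23:22] rd=1 = b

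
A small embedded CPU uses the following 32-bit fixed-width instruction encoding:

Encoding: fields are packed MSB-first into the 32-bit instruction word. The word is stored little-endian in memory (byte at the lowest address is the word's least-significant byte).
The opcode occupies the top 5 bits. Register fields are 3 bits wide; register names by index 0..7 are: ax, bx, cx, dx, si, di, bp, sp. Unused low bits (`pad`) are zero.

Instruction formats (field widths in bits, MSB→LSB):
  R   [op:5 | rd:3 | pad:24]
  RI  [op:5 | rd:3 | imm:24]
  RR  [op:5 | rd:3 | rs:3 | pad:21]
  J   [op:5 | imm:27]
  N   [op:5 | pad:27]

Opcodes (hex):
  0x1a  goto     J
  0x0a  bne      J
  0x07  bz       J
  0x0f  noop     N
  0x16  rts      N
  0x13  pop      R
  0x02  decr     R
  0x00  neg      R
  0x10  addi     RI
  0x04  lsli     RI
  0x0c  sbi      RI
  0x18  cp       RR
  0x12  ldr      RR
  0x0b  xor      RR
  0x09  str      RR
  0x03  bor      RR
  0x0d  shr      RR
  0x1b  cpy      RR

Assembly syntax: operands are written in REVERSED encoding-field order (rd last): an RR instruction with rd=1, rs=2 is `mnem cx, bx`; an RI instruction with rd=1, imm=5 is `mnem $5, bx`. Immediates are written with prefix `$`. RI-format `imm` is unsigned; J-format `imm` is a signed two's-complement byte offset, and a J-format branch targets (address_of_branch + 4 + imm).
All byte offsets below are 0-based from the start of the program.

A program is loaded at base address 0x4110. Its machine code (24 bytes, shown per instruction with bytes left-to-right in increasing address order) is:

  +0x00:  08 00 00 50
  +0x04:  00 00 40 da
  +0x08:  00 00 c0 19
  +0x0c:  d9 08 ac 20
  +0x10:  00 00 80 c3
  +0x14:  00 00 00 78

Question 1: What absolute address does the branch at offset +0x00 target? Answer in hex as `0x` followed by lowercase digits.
0x411c

[00] 08 00 00 50 → 0x50000008
  opcode bits[31:27]=0xa: bne/J
  imm@[26:0]=0x8 ⇒ $8
  target = base 0x4110 + off 0x00 + 4 + imm 8 = 0x411c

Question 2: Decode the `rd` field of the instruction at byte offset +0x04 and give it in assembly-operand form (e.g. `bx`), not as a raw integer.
[04] 00 00 40 da → 0xda400000
  top 5b → 0x1b → cpy [RR]
  rd: (w>>24)&0x7=0x2 → cx
  rs: (w>>21)&0x7=0x2 → cx

cx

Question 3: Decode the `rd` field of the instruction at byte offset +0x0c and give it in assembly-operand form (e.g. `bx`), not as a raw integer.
ax

@+0c  little-endian(d9 08 ac 20) = 0x20ac08d9
  op=0x20ac08d9>>27=0x4 ⇒ lsli (RI)
  rd@[26:24]=0x0 ⇒ ax
  imm@[23:0]=0xac08d9 ⇒ $11274457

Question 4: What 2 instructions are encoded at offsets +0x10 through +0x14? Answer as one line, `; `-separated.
cp si, dx; noop

off 0x10: read 00 00 80 c3 as little → 0xc3800000
  top 5b → 0x18 → cp [RR]
  [26:24] rd=3 = dx
  [23:21] rs=4 = si
off 0x14: read 00 00 00 78 as little → 0x78000000
  top 5b → 0xf → noop [N]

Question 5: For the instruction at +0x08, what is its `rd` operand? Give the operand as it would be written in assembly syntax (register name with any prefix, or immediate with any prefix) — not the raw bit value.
bx

off 0x08: read 00 00 c0 19 as little → 0x19c00000
  opcode bits[31:27]=0x3: bor/RR
  rd: (w>>24)&0x7=0x1 → bx
  rs: (w>>21)&0x7=0x6 → bp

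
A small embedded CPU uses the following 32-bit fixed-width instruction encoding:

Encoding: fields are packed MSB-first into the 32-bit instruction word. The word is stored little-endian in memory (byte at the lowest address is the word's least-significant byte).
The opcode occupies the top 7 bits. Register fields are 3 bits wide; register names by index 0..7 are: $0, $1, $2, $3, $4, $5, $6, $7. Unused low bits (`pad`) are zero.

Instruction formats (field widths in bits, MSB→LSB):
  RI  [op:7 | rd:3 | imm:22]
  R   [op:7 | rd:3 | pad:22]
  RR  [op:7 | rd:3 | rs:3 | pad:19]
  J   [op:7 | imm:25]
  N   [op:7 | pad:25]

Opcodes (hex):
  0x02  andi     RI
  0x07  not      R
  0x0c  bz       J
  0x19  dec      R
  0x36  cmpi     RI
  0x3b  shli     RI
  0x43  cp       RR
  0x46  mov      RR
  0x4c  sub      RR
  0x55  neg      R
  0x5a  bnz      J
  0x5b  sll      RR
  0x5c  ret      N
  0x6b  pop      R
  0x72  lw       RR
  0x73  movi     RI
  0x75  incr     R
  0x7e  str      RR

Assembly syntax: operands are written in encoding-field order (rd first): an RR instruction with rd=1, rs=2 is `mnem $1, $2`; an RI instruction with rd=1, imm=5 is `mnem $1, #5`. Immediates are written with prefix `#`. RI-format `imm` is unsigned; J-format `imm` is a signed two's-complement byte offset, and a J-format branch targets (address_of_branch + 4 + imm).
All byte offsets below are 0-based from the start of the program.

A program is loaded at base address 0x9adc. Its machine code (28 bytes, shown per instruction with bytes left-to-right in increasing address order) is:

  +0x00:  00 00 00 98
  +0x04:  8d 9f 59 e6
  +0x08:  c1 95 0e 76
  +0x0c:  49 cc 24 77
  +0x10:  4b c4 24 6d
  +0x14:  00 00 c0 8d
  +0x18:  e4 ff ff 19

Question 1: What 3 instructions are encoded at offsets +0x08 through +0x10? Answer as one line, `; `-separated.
shli $0, #955841; shli $4, #2411593; cmpi $4, #2409547

off 0x08: read c1 95 0e 76 as little → 0x760e95c1
  opcode bits[31:25]=0x3b: shli/RI
  rd: (w>>22)&0x7=0x0 → $0
  imm: (w>>0)&0x3fffff=0xe95c1 → #955841
off 0x0c: read 49 cc 24 77 as little → 0x7724cc49
  opcode bits[31:25]=0x3b: shli/RI
  rd: (w>>22)&0x7=0x4 → $4
  imm: (w>>0)&0x3fffff=0x24cc49 → #2411593
off 0x10: read 4b c4 24 6d as little → 0x6d24c44b
  opcode bits[31:25]=0x36: cmpi/RI
  rd: (w>>22)&0x7=0x4 → $4
  imm: (w>>0)&0x3fffff=0x24c44b → #2409547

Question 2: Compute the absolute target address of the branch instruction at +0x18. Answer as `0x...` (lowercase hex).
off 0x18: read e4 ff ff 19 as little → 0x19ffffe4
  opcode bits[31:25]=0xc: bz/J
  [24:0] imm=33554404 (s25→-28) = #-28
  target = base 0x9adc + off 0x18 + 4 + imm -28 = 0x9adc

0x9adc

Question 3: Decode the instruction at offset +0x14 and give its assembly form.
mov $7, $0

off 0x14: read 00 00 c0 8d as little → 0x8dc00000
  opcode bits[31:25]=0x46: mov/RR
  rd@[24:22]=0x7 ⇒ $7
  rs@[21:19]=0x0 ⇒ $0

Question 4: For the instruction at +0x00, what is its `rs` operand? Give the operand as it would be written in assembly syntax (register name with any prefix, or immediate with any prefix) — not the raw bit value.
$0

[00] 00 00 00 98 → 0x98000000
  top 7b → 0x4c → sub [RR]
  rd: (w>>22)&0x7=0x0 → $0
  rs: (w>>19)&0x7=0x0 → $0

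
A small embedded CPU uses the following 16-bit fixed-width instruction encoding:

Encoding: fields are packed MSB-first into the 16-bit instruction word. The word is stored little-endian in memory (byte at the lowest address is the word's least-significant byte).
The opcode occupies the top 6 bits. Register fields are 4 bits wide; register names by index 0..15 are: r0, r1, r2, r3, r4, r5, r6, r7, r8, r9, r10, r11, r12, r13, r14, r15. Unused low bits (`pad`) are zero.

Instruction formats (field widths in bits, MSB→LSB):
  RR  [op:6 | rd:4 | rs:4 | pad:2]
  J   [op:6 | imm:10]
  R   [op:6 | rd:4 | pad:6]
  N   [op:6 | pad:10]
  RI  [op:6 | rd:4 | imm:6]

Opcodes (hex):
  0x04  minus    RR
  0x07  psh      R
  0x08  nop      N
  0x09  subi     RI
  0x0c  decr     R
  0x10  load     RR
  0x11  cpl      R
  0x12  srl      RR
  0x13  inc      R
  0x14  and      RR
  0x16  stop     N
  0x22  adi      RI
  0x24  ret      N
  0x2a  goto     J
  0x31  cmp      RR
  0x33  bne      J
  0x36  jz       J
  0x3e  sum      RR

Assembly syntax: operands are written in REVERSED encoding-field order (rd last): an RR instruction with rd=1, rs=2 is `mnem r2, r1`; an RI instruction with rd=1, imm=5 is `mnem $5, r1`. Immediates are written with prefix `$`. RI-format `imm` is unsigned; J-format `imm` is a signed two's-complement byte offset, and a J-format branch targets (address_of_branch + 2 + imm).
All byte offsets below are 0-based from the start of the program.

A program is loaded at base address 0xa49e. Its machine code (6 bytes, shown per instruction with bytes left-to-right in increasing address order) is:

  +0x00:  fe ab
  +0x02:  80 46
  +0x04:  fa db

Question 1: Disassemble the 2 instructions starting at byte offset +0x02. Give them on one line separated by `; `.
cpl r10; jz $-6

@+02  little-endian(80 46) = 0x4680
  opcode bits[15:10]=0x11: cpl/R
  rd@[9:6]=0xa ⇒ r10
@+04  little-endian(fa db) = 0xdbfa
  opcode bits[15:10]=0x36: jz/J
  imm@[9:0]=0x3fa (s10→-6) ⇒ $-6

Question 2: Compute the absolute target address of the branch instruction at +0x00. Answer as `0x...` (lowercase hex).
0xa49e

@+00  little-endian(fe ab) = 0xabfe
  op=0xabfe>>10=0x2a ⇒ goto (J)
  imm: (w>>0)&0x3ff=0x3fe (s10→-2) → $-2
  target = base 0xa49e + off 0x00 + 2 + imm -2 = 0xa49e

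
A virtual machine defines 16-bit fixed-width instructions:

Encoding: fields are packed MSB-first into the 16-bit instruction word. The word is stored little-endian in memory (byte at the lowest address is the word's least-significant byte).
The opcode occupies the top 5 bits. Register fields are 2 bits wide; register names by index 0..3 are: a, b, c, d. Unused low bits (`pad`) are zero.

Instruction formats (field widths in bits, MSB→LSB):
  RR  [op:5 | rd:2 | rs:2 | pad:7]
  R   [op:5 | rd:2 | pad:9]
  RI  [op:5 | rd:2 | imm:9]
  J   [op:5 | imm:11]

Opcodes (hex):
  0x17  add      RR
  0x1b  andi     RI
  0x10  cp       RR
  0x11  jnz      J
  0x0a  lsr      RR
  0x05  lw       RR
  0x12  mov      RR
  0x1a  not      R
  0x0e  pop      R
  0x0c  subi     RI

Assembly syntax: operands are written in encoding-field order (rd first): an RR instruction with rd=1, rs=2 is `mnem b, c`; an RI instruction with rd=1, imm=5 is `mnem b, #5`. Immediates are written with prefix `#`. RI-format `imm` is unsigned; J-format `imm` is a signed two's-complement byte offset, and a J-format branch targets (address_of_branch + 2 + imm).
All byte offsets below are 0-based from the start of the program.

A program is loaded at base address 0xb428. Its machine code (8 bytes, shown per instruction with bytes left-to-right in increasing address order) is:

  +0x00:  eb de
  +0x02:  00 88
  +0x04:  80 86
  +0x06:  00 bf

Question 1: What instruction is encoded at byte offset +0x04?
cp d, b

+0x04: 80 86 ⇒ word 0x8680 (little)
  opcode bits[15:11]=0x10: cp/RR
  [10:9] rd=3 = d
  [8:7] rs=1 = b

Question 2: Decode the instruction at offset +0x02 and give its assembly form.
jnz #0

off 0x02: read 00 88 as little → 0x8800
  opcode bits[15:11]=0x11: jnz/J
  [10:0] imm=0 = #0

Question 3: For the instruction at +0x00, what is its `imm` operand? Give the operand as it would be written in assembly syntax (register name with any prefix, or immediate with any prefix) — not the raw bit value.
@+00  little-endian(eb de) = 0xdeeb
  opcode bits[15:11]=0x1b: andi/RI
  rd@[10:9]=0x3 ⇒ d
  imm@[8:0]=0xeb ⇒ #235

#235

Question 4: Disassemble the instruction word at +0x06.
[06] 00 bf → 0xbf00
  op=0xbf00>>11=0x17 ⇒ add (RR)
  rd@[10:9]=0x3 ⇒ d
  rs@[8:7]=0x2 ⇒ c

add d, c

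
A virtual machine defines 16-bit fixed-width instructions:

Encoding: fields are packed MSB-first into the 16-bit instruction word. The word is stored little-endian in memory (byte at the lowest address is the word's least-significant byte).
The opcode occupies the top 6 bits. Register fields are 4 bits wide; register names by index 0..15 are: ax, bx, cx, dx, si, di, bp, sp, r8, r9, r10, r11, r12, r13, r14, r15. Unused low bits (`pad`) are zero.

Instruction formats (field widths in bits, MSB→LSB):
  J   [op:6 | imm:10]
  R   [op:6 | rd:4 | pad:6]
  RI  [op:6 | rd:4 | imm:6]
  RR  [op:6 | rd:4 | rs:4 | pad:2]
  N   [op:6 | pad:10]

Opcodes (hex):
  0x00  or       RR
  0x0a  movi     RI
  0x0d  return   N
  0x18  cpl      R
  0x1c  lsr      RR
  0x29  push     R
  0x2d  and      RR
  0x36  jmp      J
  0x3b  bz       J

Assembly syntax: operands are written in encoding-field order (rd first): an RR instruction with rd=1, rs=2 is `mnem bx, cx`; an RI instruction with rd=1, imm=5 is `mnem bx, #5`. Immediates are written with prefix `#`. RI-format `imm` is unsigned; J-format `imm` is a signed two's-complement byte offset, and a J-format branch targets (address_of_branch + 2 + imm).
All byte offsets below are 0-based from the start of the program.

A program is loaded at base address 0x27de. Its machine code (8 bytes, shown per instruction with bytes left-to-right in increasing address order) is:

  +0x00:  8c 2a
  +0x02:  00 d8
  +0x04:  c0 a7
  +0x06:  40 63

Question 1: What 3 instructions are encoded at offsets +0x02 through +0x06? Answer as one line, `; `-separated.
jmp #0; push r15; cpl r13

off 0x02: read 00 d8 as little → 0xd800
  top 6b → 0x36 → jmp [J]
  imm@[9:0]=0x0 ⇒ #0
off 0x04: read c0 a7 as little → 0xa7c0
  top 6b → 0x29 → push [R]
  rd@[9:6]=0xf ⇒ r15
off 0x06: read 40 63 as little → 0x6340
  top 6b → 0x18 → cpl [R]
  rd@[9:6]=0xd ⇒ r13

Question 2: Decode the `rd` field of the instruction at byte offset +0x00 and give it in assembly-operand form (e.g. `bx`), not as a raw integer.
+0x00: 8c 2a ⇒ word 0x2a8c (little)
  top 6b → 0xa → movi [RI]
  rd: (w>>6)&0xf=0xa → r10
  imm: (w>>0)&0x3f=0xc → #12

r10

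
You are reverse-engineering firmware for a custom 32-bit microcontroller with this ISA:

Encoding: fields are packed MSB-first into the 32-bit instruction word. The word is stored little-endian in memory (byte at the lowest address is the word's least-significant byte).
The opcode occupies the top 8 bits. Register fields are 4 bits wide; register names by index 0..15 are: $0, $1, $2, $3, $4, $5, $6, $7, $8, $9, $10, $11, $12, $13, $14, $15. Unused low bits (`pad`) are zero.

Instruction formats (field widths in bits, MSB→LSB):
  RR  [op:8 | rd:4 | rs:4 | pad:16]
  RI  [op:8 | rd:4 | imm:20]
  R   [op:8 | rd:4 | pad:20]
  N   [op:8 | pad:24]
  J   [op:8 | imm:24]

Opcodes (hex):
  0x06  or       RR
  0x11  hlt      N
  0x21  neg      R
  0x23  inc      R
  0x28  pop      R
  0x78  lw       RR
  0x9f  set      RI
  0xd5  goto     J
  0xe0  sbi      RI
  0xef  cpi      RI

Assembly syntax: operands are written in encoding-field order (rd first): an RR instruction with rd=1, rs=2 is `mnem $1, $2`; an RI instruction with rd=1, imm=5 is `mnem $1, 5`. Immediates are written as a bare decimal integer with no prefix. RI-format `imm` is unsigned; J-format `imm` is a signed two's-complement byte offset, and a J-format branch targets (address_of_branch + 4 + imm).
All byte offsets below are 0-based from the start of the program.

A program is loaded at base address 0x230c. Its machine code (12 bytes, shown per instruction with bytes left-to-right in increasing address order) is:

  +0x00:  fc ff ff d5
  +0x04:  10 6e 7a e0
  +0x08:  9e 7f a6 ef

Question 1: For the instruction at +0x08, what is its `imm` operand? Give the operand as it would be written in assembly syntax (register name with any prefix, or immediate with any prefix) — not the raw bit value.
425886

off 0x08: read 9e 7f a6 ef as little → 0xefa67f9e
  opcode bits[31:24]=0xef: cpi/RI
  rd@[23:20]=0xa ⇒ $10
  imm@[19:0]=0x67f9e ⇒ 425886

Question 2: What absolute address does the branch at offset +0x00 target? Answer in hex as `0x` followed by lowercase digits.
off 0x00: read fc ff ff d5 as little → 0xd5fffffc
  opcode bits[31:24]=0xd5: goto/J
  imm: (w>>0)&0xffffff=0xfffffc (s24→-4) → -4
  target = base 0x230c + off 0x00 + 4 + imm -4 = 0x230c

0x230c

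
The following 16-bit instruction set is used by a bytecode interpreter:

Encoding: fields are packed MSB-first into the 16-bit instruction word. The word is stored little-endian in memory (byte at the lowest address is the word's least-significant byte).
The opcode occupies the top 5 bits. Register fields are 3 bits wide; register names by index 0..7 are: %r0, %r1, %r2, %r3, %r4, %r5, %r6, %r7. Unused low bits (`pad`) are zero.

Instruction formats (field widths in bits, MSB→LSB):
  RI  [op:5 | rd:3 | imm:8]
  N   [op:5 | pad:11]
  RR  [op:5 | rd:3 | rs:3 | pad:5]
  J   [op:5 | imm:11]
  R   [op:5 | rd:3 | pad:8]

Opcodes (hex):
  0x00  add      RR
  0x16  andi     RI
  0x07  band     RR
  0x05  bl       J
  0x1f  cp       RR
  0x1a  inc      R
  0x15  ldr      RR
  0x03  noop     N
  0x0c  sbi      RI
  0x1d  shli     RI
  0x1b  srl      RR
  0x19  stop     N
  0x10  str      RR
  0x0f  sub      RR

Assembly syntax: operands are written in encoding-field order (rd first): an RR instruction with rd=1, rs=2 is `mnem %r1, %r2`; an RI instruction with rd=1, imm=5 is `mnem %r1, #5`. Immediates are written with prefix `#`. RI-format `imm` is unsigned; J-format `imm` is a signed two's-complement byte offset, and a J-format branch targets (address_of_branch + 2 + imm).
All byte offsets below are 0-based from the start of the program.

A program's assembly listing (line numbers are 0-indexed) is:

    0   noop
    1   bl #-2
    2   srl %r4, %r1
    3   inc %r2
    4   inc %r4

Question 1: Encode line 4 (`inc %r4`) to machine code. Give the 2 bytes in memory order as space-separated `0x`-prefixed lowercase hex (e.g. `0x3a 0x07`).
0x00 0xd4

4. inc fields op=0x1a:5|rd=4:3|pad=0:8 → word d400h → 00 d4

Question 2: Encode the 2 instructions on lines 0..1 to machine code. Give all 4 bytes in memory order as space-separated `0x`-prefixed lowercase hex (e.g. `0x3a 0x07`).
0x00 0x18 0xfe 0x2f

0. noop fields op=0x3:5|pad=0:11 → word 1800h → 00 18
1. bl fields op=0x5:5|imm=-2:11 → word 2ffeh → fe 2f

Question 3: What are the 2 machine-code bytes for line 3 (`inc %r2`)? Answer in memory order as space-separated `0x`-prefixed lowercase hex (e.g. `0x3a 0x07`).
3. inc fields op=0x1a:5|rd=2:3|pad=0:8 → word d200h → 00 d2

0x00 0xd2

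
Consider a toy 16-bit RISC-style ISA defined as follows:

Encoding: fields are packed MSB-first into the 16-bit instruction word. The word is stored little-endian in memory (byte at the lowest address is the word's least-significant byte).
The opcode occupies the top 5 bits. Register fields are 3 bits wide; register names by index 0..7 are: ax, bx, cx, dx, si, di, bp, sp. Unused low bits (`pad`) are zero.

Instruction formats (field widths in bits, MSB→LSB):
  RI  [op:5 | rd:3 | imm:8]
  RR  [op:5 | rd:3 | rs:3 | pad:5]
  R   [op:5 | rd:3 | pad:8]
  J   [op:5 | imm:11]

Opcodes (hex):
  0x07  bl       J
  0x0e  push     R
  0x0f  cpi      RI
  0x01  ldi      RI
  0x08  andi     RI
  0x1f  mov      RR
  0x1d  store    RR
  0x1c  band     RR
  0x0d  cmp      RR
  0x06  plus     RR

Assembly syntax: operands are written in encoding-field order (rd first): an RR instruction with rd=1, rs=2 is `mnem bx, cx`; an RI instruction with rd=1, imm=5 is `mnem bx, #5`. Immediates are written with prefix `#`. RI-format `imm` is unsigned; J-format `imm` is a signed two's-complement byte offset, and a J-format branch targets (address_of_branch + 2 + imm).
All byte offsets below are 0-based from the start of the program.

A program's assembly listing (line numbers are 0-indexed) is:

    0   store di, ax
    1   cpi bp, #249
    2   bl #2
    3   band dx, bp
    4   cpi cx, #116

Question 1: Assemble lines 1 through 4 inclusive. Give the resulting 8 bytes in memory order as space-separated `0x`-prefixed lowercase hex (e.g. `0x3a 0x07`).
0xf9 0x7e 0x02 0x38 0xc0 0xe3 0x74 0x7a

1. cpi fields op=0xf:5|rd=6:3|imm=249:8 → word 7ef9h → f9 7e
2. bl fields op=0x7:5|imm=2:11 → word 3802h → 02 38
3. band fields op=0x1c:5|rd=3:3|rs=6:3|pad=0:5 → word e3c0h → c0 e3
4. cpi fields op=0xf:5|rd=2:3|imm=116:8 → word 7a74h → 74 7a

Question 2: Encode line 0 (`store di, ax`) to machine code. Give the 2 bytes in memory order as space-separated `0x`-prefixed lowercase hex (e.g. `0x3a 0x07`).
0x00 0xed

line 0 (store): pack op=0x1d:5|rd=5:3|rs=0:3|pad=0:5 = 0xed00; little→ 00 ed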